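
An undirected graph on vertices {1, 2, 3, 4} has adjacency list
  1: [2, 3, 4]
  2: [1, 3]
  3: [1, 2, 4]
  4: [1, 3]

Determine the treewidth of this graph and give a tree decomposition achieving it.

Treewidth 2.
One such decomposition:
Bags: B1 = {1, 3, 4}  B2 = {1, 2, 3}
Tree: B1–B2

Every bag has size at most 3, so the width is 3 − 1 = 2 and tw(G) ≤ 2. On the other hand G contains the 3-clique {1, 2, 3}. A clique must lie in a single bag of any decomposition, so no decomposition can have width below 2. Therefore the treewidth is 2.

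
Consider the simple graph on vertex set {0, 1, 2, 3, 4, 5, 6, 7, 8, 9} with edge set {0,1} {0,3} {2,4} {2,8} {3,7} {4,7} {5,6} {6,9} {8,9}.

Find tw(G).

A width-1 tree decomposition is:
Bags: B1 = {5, 6}  B2 = {6, 9}  B3 = {8, 9}  B4 = {2, 8}  B5 = {2, 4}  B6 = {4, 7}  B7 = {3, 7}  B8 = {0, 3}  B9 = {0, 1}
Tree: B1–B2, B2–B3, B3–B4, B4–B5, B5–B6, B6–B7, B7–B8, B8–B9
The largest bag has 2 vertices, giving width 1; this decomposition certifies tw(G) ≤ 1. G has an edge, so its treewidth is at least 1. The upper and lower bounds meet at 1, so that is the treewidth.

1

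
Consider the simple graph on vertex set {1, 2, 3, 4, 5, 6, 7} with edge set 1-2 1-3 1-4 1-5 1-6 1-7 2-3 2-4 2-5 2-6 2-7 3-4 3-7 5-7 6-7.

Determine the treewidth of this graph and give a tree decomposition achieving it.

Each bag holds 4 vertices, so the decomposition has width 3, which upper-bounds the treewidth. For the lower bound, the 4 vertices {1, 2, 3, 4} are pairwise adjacent, and any tree decomposition puts a clique entirely inside one bag — forcing width ≥ 3. Hence tw(G) = 3 exactly.

Treewidth 3.
One such decomposition:
Bags: B1 = {1, 2, 3, 7}  B2 = {1, 2, 6, 7}  B3 = {1, 2, 5, 7}  B4 = {1, 2, 3, 4}
Tree: B1–B2, B1–B3, B1–B4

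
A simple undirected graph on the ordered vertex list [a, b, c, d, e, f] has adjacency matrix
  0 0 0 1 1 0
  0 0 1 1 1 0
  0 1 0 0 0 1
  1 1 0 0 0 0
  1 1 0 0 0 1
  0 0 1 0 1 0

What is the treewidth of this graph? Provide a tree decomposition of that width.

Treewidth 2.
Bags: B1 = {b, c, f}  B2 = {b, e, f}  B3 = {b, d, e}  B4 = {a, d, e}
Tree: B1–B2, B2–B3, B3–B4

The largest bag has 3 vertices, giving width 2; this decomposition certifies tw(G) ≤ 2. For the lower bound, G contains the cycle c–f–e–b–c, so G is not a forest; only forests have treewidth ≤ 1, hence tw(G) ≥ 2. The upper and lower bounds meet at 2, so that is the treewidth.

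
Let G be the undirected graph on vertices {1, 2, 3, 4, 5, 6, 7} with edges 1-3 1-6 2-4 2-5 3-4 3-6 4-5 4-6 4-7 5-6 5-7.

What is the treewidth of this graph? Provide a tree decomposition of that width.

Treewidth 2.
One such decomposition:
Bags: B1 = {4, 5, 6}  B2 = {3, 4, 6}  B3 = {4, 5, 7}  B4 = {1, 3, 6}  B5 = {2, 4, 5}
Tree: B1–B2, B1–B3, B2–B4, B1–B5

Each bag holds 3 vertices, so the decomposition has width 2, which upper-bounds the treewidth. Conversely, {1, 3, 6} is a clique of size 3, and the vertices of any clique must share a bag in every tree decomposition; so some bag has ≥ 3 vertices and tw(G) ≥ 2. Hence tw(G) = 2 exactly.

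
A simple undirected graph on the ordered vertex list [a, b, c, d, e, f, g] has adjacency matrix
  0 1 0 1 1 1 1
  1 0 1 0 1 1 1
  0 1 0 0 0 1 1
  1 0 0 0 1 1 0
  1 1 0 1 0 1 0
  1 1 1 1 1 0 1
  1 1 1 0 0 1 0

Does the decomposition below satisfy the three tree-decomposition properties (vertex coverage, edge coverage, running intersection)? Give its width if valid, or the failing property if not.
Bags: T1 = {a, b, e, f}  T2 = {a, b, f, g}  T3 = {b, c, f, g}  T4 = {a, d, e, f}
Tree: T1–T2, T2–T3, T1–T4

Yes; width 3.

Checking the three conditions: (i) the bags cover all of {a, b, c, d, e, f, g}; (ii) for each edge, some bag contains both endpoints; (iii) the bags containing any fixed vertex form a subtree. All hold, so the decomposition is valid with width 4 − 1 = 3.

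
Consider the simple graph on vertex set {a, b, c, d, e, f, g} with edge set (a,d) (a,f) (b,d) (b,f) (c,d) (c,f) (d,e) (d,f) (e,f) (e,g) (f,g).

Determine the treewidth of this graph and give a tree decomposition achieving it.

The largest bag has 3 vertices, giving width 2; this decomposition certifies tw(G) ≤ 2. On the other hand G contains the 3-clique {d, e, f}. A clique must lie in a single bag of any decomposition, so no decomposition can have width below 2. The upper and lower bounds meet at 2, so that is the treewidth.

Treewidth 2.
One optimal decomposition is:
Bags: B1 = {d, e, f}  B2 = {b, d, f}  B3 = {e, f, g}  B4 = {c, d, f}  B5 = {a, d, f}
Tree: B1–B2, B1–B3, B2–B4, B1–B5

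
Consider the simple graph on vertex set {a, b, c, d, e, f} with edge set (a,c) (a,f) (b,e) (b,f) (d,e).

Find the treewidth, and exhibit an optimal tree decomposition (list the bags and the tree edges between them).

Treewidth 1.
One such decomposition:
Bags: B1 = {a, c}  B2 = {a, f}  B3 = {b, f}  B4 = {b, e}  B5 = {d, e}
Tree: B1–B2, B2–B3, B3–B4, B4–B5

Each bag holds 2 vertices, so the decomposition has width 1, which upper-bounds the treewidth. Any graph with an edge has treewidth ≥ 1, and G has the edge c–a. The upper and lower bounds meet at 1, so that is the treewidth.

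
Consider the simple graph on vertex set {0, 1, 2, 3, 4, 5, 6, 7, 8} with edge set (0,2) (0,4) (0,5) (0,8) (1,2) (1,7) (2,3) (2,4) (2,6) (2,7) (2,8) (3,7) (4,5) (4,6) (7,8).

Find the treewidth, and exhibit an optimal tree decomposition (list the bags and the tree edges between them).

Treewidth 2.
Bags: B1 = {1, 2, 7}  B2 = {2, 7, 8}  B3 = {2, 3, 7}  B4 = {0, 2, 8}  B5 = {0, 2, 4}  B6 = {0, 4, 5}  B7 = {2, 4, 6}
Tree: B1–B2, B2–B3, B2–B4, B4–B5, B5–B6, B5–B7

Every bag has size at most 3, so the width is 3 − 1 = 2 and tw(G) ≤ 2. On the other hand G contains the 3-clique {0, 2, 8}. A clique must lie in a single bag of any decomposition, so no decomposition can have width below 2. The upper and lower bounds meet at 2, so that is the treewidth.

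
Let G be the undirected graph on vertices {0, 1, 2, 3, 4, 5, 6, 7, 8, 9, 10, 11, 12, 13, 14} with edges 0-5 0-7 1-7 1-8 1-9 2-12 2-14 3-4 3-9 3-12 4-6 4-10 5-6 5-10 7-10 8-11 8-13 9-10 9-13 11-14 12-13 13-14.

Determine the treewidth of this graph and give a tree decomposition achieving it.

Treewidth 3.
One such decomposition:
Bags: B1 = {0, 4, 5, 6}  B2 = {0, 4, 5, 10}  B3 = {0, 4, 7, 10}  B4 = {3, 4, 7, 10}  B5 = {3, 7, 9, 10}  B6 = {1, 3, 7, 9}  B7 = {1, 3, 9, 12}  B8 = {1, 9, 12, 13}  B9 = {1, 8, 12, 13}  B10 = {2, 8, 12, 13}  B11 = {2, 8, 13, 14}  B12 = {2, 8, 11, 14}
Tree: B1–B2, B2–B3, B3–B4, B4–B5, B5–B6, B6–B7, B7–B8, B8–B9, B9–B10, B10–B11, B11–B12

Every bag has size at most 4, so the width is 4 − 1 = 3 and tw(G) ≤ 3. For the lower bound: the 4 vertex sets {0,5,6}, {4}, {10}, {1,3,7,9} are disjoint, each induces a connected subgraph, and every pair is joined by at least one edge of G. Contracting each set to a single vertex therefore yields K_{4} as a minor, and since treewidth is minor-monotone, tw(G) ≥ tw(K_{4}) = 3. Hence tw(G) = 3 exactly.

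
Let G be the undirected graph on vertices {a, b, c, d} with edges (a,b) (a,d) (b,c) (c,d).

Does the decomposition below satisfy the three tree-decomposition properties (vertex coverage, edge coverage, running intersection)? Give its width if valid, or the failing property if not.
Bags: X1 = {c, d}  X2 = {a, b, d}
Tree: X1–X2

A tree decomposition must satisfy three properties: every vertex lies in some bag; for every edge, both endpoints lie together in some bag; and for every vertex, the bags containing it form a connected subtree. Here edge (b,c) lies in no bag, so the decomposition is invalid.

No — edge (b,c) lies in no bag.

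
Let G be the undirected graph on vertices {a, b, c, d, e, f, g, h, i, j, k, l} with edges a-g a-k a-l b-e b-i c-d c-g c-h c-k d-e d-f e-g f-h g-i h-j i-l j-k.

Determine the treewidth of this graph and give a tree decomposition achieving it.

Every bag has size at most 4, so the width is 4 − 1 = 3 and tw(G) ≤ 3. For the lower bound: the 4 vertex sets {f,h,j}, {k}, {c}, {a,d,e,g} are disjoint, each induces a connected subgraph, and every pair is joined by at least one edge of G. Contracting each set to a single vertex therefore yields K_{4} as a minor, and since treewidth is minor-monotone, tw(G) ≥ tw(K_{4}) = 3. Hence tw(G) = 3 exactly.

Treewidth 3.
One such decomposition:
Bags: B1 = {f, h, j, k}  B2 = {c, f, h, k}  B3 = {c, d, f, k}  B4 = {a, c, d, k}  B5 = {a, c, d, g}  B6 = {a, d, e, g}  B7 = {a, e, g, l}  B8 = {e, g, i, l}  B9 = {b, e, i, l}
Tree: B1–B2, B2–B3, B3–B4, B4–B5, B5–B6, B6–B7, B7–B8, B8–B9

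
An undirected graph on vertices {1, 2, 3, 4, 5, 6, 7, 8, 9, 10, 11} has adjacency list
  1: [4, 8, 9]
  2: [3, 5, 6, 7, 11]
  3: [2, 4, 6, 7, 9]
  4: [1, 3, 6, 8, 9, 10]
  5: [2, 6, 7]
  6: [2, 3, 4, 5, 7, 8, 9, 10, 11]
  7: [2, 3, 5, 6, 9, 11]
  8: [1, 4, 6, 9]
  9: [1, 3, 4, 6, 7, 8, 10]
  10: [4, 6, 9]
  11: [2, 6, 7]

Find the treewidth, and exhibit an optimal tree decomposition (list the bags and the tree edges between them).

The largest bag has 4 vertices, giving width 3; this decomposition certifies tw(G) ≤ 3. For the lower bound, the 4 vertices {1, 4, 8, 9} are pairwise adjacent, and any tree decomposition puts a clique entirely inside one bag — forcing width ≥ 3. Therefore the treewidth is 3.

Treewidth 3.
One optimal decomposition is:
Bags: B1 = {3, 4, 6, 9}  B2 = {4, 6, 8, 9}  B3 = {3, 6, 7, 9}  B4 = {2, 3, 6, 7}  B5 = {1, 4, 8, 9}  B6 = {4, 6, 9, 10}  B7 = {2, 6, 7, 11}  B8 = {2, 5, 6, 7}
Tree: B1–B2, B1–B3, B3–B4, B2–B5, B1–B6, B4–B7, B7–B8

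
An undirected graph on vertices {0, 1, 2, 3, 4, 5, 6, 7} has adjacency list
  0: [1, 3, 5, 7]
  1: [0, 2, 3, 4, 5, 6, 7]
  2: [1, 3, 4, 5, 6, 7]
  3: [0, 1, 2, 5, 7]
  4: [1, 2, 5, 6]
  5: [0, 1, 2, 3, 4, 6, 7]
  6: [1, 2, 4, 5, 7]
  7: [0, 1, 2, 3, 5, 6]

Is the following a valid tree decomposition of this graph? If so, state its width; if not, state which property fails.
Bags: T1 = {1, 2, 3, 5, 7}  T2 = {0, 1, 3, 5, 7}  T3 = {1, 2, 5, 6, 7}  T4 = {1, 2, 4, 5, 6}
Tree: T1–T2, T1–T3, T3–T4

Yes; width 4.

Checking the three conditions: (i) the bags cover all of {0, 1, 2, 3, 4, 5, 6, 7}; (ii) for each edge, some bag contains both endpoints; (iii) the bags containing any fixed vertex form a subtree. All hold, so the decomposition is valid with width 5 − 1 = 4.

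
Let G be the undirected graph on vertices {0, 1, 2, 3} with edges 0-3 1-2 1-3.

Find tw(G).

1

A width-1 tree decomposition is:
Bags: B1 = {1, 2}  B2 = {1, 3}  B3 = {0, 3}
Tree: B1–B2, B2–B3
The largest bag has 2 vertices, giving width 1; this decomposition certifies tw(G) ≤ 1. G has an edge, so its treewidth is at least 1. Combining the bounds, tw(G) = 1.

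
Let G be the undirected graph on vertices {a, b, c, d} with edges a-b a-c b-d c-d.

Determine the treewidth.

2

A width-2 tree decomposition is:
Bags: B1 = {a, b, c}  B2 = {b, c, d}
Tree: B1–B2
Every bag has size at most 3, so the width is 3 − 1 = 2 and tw(G) ≤ 2. For the lower bound, G contains the cycle b–a–c–d–b, so G is not a forest; only forests have treewidth ≤ 1, hence tw(G) ≥ 2. The upper and lower bounds meet at 2, so that is the treewidth.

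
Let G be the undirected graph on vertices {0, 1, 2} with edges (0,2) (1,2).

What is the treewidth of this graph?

1

A width-1 tree decomposition is:
Bags: B1 = {0, 2}  B2 = {1, 2}
Tree: B1–B2
Every bag has size at most 2, so the width is 2 − 1 = 1 and tw(G) ≤ 1. Since G has at least one edge (e.g. 2–0), it is not an edgeless graph, so tw(G) ≥ 1. The upper and lower bounds meet at 1, so that is the treewidth.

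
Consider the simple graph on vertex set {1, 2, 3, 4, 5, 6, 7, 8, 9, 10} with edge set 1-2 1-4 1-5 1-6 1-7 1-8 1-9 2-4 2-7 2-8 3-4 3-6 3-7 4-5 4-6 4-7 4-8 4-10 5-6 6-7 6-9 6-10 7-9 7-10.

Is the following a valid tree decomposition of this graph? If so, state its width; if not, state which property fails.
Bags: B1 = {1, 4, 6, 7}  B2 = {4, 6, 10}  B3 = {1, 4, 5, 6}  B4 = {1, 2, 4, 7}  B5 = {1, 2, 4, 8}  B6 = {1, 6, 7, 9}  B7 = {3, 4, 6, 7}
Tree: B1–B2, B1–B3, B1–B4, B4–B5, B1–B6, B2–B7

A tree decomposition must satisfy three properties: every vertex lies in some bag; for every edge, both endpoints lie together in some bag; and for every vertex, the bags containing it form a connected subtree. Here edge (7,10) lies in no bag, so the decomposition is invalid.

No — edge (7,10) lies in no bag.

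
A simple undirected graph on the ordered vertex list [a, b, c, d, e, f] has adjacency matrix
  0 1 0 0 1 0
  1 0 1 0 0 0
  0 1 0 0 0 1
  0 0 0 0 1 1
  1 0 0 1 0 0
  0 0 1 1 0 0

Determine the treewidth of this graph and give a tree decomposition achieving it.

Treewidth 2.
One optimal decomposition is:
Bags: B1 = {c, d, f}  B2 = {c, d, e}  B3 = {a, c, e}  B4 = {a, b, c}
Tree: B1–B2, B2–B3, B3–B4

The largest bag has 3 vertices, giving width 2; this decomposition certifies tw(G) ≤ 2. Since c–f–d–e–a–b–c is a cycle in G, G is not acyclic. Forests are exactly the graphs of treewidth ≤ 1, so tw(G) ≥ 2. Combining the bounds, tw(G) = 2.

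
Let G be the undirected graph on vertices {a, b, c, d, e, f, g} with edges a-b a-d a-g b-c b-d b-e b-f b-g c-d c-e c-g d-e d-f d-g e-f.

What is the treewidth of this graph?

3

A width-3 tree decomposition is:
Bags: B1 = {a, b, d, g}  B2 = {b, c, d, g}  B3 = {b, c, d, e}  B4 = {b, d, e, f}
Tree: B1–B2, B2–B3, B3–B4
Each bag holds 4 vertices, so the decomposition has width 3, which upper-bounds the treewidth. For the lower bound, the 4 vertices {b, c, d, g} are pairwise adjacent, and any tree decomposition puts a clique entirely inside one bag — forcing width ≥ 3. Combining the bounds, tw(G) = 3.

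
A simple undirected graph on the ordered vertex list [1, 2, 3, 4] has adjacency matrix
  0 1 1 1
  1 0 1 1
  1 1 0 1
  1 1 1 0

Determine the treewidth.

A width-3 tree decomposition is:
Bags: B1 = {1, 2, 3, 4}
Tree: (single bag)
A single bag containing all 4 vertices is trivially a valid decomposition of width 3. Conversely, {1, 2, 3, 4} is a clique of size 4, and the vertices of any clique must share a bag in every tree decomposition; so some bag has ≥ 4 vertices and tw(G) ≥ 3. Therefore the treewidth is 3.

3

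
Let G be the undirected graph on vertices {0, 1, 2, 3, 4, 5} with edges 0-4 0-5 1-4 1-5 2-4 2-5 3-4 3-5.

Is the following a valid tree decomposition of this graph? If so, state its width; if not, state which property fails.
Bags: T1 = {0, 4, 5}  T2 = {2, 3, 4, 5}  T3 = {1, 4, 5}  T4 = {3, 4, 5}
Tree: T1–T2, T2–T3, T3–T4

No — bags containing vertex 3 are not connected in the tree.

A tree decomposition must satisfy three properties: every vertex lies in some bag; for every edge, both endpoints lie together in some bag; and for every vertex, the bags containing it form a connected subtree. Here bags containing vertex 3 are not connected in the tree, so the decomposition is invalid.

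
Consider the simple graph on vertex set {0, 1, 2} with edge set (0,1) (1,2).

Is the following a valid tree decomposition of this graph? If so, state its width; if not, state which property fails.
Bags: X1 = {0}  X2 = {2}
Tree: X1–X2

No — vertex 1 appears in no bag.

A tree decomposition must satisfy three properties: every vertex lies in some bag; for every edge, both endpoints lie together in some bag; and for every vertex, the bags containing it form a connected subtree. Here vertex 1 appears in no bag, so the decomposition is invalid.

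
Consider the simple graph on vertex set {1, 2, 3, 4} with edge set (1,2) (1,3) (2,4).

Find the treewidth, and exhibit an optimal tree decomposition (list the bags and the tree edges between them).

Every bag has size at most 2, so the width is 2 − 1 = 1 and tw(G) ≤ 1. Any graph with an edge has treewidth ≥ 1, and G has the edge 1–2. The upper and lower bounds meet at 1, so that is the treewidth.

Treewidth 1.
One optimal decomposition is:
Bags: B1 = {1, 2}  B2 = {1, 3}  B3 = {2, 4}
Tree: B1–B2, B1–B3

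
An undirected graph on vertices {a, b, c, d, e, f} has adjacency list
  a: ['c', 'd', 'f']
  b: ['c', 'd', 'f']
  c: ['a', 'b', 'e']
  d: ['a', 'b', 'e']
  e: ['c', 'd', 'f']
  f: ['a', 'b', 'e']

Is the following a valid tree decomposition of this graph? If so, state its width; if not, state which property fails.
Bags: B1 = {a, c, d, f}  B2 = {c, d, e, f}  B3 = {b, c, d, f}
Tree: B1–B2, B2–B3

Every vertex of G appears in some bag (union = {a, b, c, d, e, f}); every edge is covered by a bag; and for each vertex v the set of bags containing v is connected in the bag tree. The decomposition is therefore valid. The largest bag has 4 vertices, so the width is 3.

Yes; width 3.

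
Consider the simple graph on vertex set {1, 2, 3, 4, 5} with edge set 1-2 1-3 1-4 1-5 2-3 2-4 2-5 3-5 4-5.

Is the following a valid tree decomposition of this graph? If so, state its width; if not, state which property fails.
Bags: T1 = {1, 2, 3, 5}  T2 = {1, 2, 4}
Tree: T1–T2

A tree decomposition must satisfy three properties: every vertex lies in some bag; for every edge, both endpoints lie together in some bag; and for every vertex, the bags containing it form a connected subtree. Here edge (5,4) lies in no bag, so the decomposition is invalid.

No — edge (5,4) lies in no bag.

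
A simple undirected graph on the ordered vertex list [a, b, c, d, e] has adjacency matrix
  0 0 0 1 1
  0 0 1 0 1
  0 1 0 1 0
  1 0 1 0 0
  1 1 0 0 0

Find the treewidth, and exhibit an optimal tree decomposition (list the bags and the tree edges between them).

Every bag has size at most 3, so the width is 3 − 1 = 2 and tw(G) ≤ 2. Since e–a–d–c–b–e is a cycle in G, G is not acyclic. Forests are exactly the graphs of treewidth ≤ 1, so tw(G) ≥ 2. Hence tw(G) = 2 exactly.

Treewidth 2.
Bags: B1 = {a, d, e}  B2 = {c, d, e}  B3 = {b, c, e}
Tree: B1–B2, B2–B3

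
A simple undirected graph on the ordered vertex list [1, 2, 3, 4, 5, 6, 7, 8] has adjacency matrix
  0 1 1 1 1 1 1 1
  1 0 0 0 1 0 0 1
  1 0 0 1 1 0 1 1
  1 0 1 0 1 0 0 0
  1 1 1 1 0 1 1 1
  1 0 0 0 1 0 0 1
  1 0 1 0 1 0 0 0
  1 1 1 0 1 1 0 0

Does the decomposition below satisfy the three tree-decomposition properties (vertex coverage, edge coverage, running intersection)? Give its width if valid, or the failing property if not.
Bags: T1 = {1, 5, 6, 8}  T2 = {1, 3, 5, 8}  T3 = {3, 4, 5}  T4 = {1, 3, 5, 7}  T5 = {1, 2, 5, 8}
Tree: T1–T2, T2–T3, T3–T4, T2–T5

A tree decomposition must satisfy three properties: every vertex lies in some bag; for every edge, both endpoints lie together in some bag; and for every vertex, the bags containing it form a connected subtree. Here edge (1,4) lies in no bag, so the decomposition is invalid.

No — edge (1,4) lies in no bag.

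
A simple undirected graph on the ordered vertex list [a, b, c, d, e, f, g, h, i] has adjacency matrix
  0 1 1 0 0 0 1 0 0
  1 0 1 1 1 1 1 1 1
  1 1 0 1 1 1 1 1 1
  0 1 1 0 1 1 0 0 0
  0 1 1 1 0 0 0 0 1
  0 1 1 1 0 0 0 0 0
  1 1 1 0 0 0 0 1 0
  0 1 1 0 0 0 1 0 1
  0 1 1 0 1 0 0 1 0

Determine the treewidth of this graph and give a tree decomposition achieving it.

Treewidth 3.
Bags: B1 = {b, c, h, i}  B2 = {b, c, e, i}  B3 = {b, c, d, e}  B4 = {b, c, d, f}  B5 = {b, c, g, h}  B6 = {a, b, c, g}
Tree: B1–B2, B2–B3, B3–B4, B1–B5, B5–B6

Each bag holds 4 vertices, so the decomposition has width 3, which upper-bounds the treewidth. On the other hand G contains the 4-clique {b, c, d, e}. A clique must lie in a single bag of any decomposition, so no decomposition can have width below 3. Therefore the treewidth is 3.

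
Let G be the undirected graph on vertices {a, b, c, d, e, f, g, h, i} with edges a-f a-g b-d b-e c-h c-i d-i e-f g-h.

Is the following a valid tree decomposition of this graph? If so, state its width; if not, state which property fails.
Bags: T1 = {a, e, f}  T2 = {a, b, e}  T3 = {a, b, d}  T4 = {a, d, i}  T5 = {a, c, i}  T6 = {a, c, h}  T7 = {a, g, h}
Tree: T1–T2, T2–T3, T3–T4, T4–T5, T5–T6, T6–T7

Checking the three conditions: (i) the bags cover all of {a, b, c, d, e, f, g, h, i}; (ii) for each edge, some bag contains both endpoints; (iii) the bags containing any fixed vertex form a subtree. All hold, so the decomposition is valid with width 3 − 1 = 2.

Yes; width 2.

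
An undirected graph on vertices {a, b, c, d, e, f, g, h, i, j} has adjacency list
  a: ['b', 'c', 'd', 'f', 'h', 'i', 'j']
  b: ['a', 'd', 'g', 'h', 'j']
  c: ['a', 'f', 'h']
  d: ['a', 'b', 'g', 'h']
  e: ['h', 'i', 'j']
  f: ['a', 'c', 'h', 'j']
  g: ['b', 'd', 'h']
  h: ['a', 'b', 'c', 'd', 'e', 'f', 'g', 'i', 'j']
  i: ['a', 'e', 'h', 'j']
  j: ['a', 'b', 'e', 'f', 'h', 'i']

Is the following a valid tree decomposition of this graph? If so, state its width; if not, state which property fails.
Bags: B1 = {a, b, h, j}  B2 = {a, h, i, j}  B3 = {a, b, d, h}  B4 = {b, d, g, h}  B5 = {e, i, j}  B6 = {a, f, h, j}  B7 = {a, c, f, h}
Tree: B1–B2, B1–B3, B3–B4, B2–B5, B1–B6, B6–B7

No — edge (h,e) lies in no bag.

A tree decomposition must satisfy three properties: every vertex lies in some bag; for every edge, both endpoints lie together in some bag; and for every vertex, the bags containing it form a connected subtree. Here edge (h,e) lies in no bag, so the decomposition is invalid.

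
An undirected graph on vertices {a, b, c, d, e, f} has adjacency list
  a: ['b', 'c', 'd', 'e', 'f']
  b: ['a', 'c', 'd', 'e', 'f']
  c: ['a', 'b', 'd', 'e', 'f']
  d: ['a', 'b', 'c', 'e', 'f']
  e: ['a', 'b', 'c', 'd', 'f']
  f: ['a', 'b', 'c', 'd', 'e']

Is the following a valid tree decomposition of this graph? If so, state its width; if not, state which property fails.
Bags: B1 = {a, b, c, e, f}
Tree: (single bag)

No — vertex d appears in no bag.

A tree decomposition must satisfy three properties: every vertex lies in some bag; for every edge, both endpoints lie together in some bag; and for every vertex, the bags containing it form a connected subtree. Here vertex d appears in no bag, so the decomposition is invalid.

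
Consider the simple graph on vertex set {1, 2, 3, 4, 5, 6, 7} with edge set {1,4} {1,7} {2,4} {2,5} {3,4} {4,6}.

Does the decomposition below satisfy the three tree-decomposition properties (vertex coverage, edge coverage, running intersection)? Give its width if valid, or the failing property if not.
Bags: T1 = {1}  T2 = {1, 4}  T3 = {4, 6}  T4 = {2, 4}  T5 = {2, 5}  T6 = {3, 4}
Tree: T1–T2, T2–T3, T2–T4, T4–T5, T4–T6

A tree decomposition must satisfy three properties: every vertex lies in some bag; for every edge, both endpoints lie together in some bag; and for every vertex, the bags containing it form a connected subtree. Here vertex 7 appears in no bag, so the decomposition is invalid.

No — vertex 7 appears in no bag.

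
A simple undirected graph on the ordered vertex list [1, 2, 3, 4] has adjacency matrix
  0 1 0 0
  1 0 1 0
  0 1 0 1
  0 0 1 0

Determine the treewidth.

A width-1 tree decomposition is:
Bags: B1 = {3, 4}  B2 = {2, 3}  B3 = {1, 2}
Tree: B1–B2, B2–B3
The largest bag has 2 vertices, giving width 1; this decomposition certifies tw(G) ≤ 1. Any graph with an edge has treewidth ≥ 1, and G has the edge 4–3. Combining the bounds, tw(G) = 1.

1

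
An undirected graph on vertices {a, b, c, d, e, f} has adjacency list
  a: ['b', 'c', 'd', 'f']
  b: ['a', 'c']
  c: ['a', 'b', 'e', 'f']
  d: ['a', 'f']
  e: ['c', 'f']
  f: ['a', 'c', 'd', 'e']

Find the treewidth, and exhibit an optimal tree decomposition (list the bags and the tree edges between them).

Each bag holds 3 vertices, so the decomposition has width 2, which upper-bounds the treewidth. Conversely, {a, d, f} is a clique of size 3, and the vertices of any clique must share a bag in every tree decomposition; so some bag has ≥ 3 vertices and tw(G) ≥ 2. Combining the bounds, tw(G) = 2.

Treewidth 2.
Bags: B1 = {a, d, f}  B2 = {a, c, f}  B3 = {a, b, c}  B4 = {c, e, f}
Tree: B1–B2, B2–B3, B2–B4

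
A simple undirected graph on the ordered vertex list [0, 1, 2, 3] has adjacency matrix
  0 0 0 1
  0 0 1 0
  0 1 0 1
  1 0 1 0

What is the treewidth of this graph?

A width-1 tree decomposition is:
Bags: B1 = {2, 3}  B2 = {0, 3}  B3 = {1, 2}
Tree: B1–B2, B1–B3
Every bag has size at most 2, so the width is 2 − 1 = 1 and tw(G) ≤ 1. G has an edge, so its treewidth is at least 1. The upper and lower bounds meet at 1, so that is the treewidth.

1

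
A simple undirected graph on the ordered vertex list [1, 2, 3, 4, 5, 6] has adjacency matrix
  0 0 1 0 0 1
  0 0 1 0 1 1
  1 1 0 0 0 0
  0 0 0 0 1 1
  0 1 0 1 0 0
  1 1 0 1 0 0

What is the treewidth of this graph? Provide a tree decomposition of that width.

Each bag holds 3 vertices, so the decomposition has width 2, which upper-bounds the treewidth. For the lower bound, G contains the cycle 5–4–6–2–5, so G is not a forest; only forests have treewidth ≤ 1, hence tw(G) ≥ 2. Combining the bounds, tw(G) = 2.

Treewidth 2.
One optimal decomposition is:
Bags: B1 = {2, 4, 5}  B2 = {2, 4, 6}  B3 = {2, 3, 6}  B4 = {1, 3, 6}
Tree: B1–B2, B2–B3, B3–B4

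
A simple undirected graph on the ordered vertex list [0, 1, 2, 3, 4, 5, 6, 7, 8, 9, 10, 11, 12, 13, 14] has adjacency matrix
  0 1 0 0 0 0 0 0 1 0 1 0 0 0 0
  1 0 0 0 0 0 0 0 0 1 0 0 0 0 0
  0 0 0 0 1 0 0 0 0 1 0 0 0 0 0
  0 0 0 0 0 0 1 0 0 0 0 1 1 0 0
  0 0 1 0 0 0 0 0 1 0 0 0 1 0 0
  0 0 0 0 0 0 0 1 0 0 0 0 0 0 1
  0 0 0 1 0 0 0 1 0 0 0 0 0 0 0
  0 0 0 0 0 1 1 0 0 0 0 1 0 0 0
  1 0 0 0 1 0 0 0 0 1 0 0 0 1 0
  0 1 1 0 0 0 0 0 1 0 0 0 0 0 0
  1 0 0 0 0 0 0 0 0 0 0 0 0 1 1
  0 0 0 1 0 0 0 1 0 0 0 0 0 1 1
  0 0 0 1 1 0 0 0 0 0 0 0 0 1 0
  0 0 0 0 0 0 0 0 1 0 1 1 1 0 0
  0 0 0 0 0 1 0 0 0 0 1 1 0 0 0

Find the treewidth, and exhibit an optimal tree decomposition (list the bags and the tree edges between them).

Every bag has size at most 4, so the width is 4 − 1 = 3 and tw(G) ≤ 3. For the lower bound: the 4 vertex sets {1,2,9}, {0}, {8}, {4,10,12,13} are disjoint, each induces a connected subgraph, and every pair is joined by at least one edge of G. Contracting each set to a single vertex therefore yields K_{4} as a minor, and since treewidth is minor-monotone, tw(G) ≥ tw(K_{4}) = 3. Therefore the treewidth is 3.

Treewidth 3.
Bags: B1 = {0, 1, 2, 9}  B2 = {0, 2, 8, 9}  B3 = {0, 2, 4, 8}  B4 = {0, 4, 8, 10}  B5 = {4, 8, 10, 13}  B6 = {4, 10, 12, 13}  B7 = {10, 12, 13, 14}  B8 = {11, 12, 13, 14}  B9 = {3, 11, 12, 14}  B10 = {3, 5, 11, 14}  B11 = {3, 5, 7, 11}  B12 = {3, 5, 6, 7}
Tree: B1–B2, B2–B3, B3–B4, B4–B5, B5–B6, B6–B7, B7–B8, B8–B9, B9–B10, B10–B11, B11–B12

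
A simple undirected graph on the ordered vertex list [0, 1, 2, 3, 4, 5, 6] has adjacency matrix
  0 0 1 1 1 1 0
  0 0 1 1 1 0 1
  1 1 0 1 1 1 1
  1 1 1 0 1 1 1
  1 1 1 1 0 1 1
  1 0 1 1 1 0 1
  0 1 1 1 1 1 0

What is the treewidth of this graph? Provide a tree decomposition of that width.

Treewidth 4.
Bags: B1 = {2, 3, 4, 5, 6}  B2 = {0, 2, 3, 4, 5}  B3 = {1, 2, 3, 4, 6}
Tree: B1–B2, B1–B3

Every bag has size at most 5, so the width is 5 − 1 = 4 and tw(G) ≤ 4. For the lower bound, the 5 vertices {1, 2, 3, 4, 6} are pairwise adjacent, and any tree decomposition puts a clique entirely inside one bag — forcing width ≥ 4. The upper and lower bounds meet at 4, so that is the treewidth.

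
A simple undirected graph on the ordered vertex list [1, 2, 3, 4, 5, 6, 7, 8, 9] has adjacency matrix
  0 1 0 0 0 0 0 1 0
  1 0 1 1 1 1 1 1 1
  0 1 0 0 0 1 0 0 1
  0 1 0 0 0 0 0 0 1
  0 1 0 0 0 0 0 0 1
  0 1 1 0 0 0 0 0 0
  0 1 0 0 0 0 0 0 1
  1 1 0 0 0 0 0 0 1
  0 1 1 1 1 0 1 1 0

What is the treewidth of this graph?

A width-2 tree decomposition is:
Bags: B1 = {2, 3, 9}  B2 = {2, 3, 6}  B3 = {2, 4, 9}  B4 = {2, 8, 9}  B5 = {2, 7, 9}  B6 = {1, 2, 8}  B7 = {2, 5, 9}
Tree: B1–B2, B1–B3, B3–B4, B3–B5, B4–B6, B1–B7
Every bag has size at most 3, so the width is 3 − 1 = 2 and tw(G) ≤ 2. For the lower bound, the 3 vertices {1, 2, 8} are pairwise adjacent, and any tree decomposition puts a clique entirely inside one bag — forcing width ≥ 2. Hence tw(G) = 2 exactly.

2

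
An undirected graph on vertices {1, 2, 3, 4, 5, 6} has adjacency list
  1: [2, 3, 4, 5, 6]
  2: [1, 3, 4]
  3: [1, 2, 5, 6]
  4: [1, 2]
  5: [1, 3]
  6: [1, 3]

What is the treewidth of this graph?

A width-2 tree decomposition is:
Bags: B1 = {1, 2, 3}  B2 = {1, 3, 5}  B3 = {1, 3, 6}  B4 = {1, 2, 4}
Tree: B1–B2, B2–B3, B1–B4
The largest bag has 3 vertices, giving width 2; this decomposition certifies tw(G) ≤ 2. Conversely, {1, 2, 3} is a clique of size 3, and the vertices of any clique must share a bag in every tree decomposition; so some bag has ≥ 3 vertices and tw(G) ≥ 2. Therefore the treewidth is 2.

2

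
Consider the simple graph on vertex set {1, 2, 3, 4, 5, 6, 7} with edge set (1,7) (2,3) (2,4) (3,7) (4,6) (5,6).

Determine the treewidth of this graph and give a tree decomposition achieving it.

Every bag has size at most 2, so the width is 2 − 1 = 1 and tw(G) ≤ 1. G has an edge, so its treewidth is at least 1. Combining the bounds, tw(G) = 1.

Treewidth 1.
One optimal decomposition is:
Bags: B1 = {5, 6}  B2 = {4, 6}  B3 = {2, 4}  B4 = {2, 3}  B5 = {3, 7}  B6 = {1, 7}
Tree: B1–B2, B2–B3, B3–B4, B4–B5, B5–B6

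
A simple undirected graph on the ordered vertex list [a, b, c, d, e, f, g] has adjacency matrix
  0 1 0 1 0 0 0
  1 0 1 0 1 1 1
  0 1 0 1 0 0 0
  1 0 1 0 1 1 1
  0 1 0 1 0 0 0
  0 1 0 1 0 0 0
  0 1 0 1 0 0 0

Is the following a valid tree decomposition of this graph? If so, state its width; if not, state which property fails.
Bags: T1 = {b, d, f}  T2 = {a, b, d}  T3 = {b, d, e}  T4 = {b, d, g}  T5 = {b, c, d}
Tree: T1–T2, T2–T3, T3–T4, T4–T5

Every vertex of G appears in some bag (union = {a, b, c, d, e, f, g}); every edge is covered by a bag; and for each vertex v the set of bags containing v is connected in the bag tree. The decomposition is therefore valid. The largest bag has 3 vertices, so the width is 2.

Yes; width 2.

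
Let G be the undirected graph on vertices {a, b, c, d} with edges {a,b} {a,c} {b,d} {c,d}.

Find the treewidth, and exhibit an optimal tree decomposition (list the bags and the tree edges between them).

Treewidth 2.
Bags: B1 = {a, b, c}  B2 = {b, c, d}
Tree: B1–B2

Each bag holds 3 vertices, so the decomposition has width 2, which upper-bounds the treewidth. For the lower bound, G contains the cycle b–a–c–d–b, so G is not a forest; only forests have treewidth ≤ 1, hence tw(G) ≥ 2. Therefore the treewidth is 2.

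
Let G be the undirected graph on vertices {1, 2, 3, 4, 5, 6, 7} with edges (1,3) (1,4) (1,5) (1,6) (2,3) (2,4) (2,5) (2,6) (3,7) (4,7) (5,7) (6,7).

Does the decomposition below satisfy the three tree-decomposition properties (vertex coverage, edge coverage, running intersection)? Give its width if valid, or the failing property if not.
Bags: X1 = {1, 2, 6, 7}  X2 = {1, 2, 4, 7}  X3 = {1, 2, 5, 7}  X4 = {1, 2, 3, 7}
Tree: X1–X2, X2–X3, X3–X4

Yes; width 3.

Vertex coverage: the bags together contain {1, 2, 3, 4, 5, 6, 7}, the full vertex set. Edge coverage: each edge of G has both endpoints in at least one bag. Running intersection: for every vertex, the bags containing it form a connected subtree. All three properties hold, so this is a valid tree decomposition of width max|bag| − 1 = 3, and hence tw(G) ≤ 3.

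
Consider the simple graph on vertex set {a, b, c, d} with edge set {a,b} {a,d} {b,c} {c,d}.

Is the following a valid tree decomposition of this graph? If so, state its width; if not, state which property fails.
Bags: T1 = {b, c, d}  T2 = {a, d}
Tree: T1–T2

A tree decomposition must satisfy three properties: every vertex lies in some bag; for every edge, both endpoints lie together in some bag; and for every vertex, the bags containing it form a connected subtree. Here edge (b,a) lies in no bag, so the decomposition is invalid.

No — edge (b,a) lies in no bag.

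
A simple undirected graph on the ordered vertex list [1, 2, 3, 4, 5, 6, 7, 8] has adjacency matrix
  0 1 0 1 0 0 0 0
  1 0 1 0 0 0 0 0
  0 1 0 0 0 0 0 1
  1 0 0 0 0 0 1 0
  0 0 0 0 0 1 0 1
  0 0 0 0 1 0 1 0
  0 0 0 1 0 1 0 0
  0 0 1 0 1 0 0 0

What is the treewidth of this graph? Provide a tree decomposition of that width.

Treewidth 2.
One optimal decomposition is:
Bags: B1 = {3, 5, 8}  B2 = {3, 5, 6}  B3 = {3, 6, 7}  B4 = {3, 4, 7}  B5 = {1, 3, 4}  B6 = {1, 2, 3}
Tree: B1–B2, B2–B3, B3–B4, B4–B5, B5–B6

Every bag has size at most 3, so the width is 3 − 1 = 2 and tw(G) ≤ 2. For the lower bound, G contains the cycle 3–8–5–6–7–4–1–2–3, so G is not a forest; only forests have treewidth ≤ 1, hence tw(G) ≥ 2. Combining the bounds, tw(G) = 2.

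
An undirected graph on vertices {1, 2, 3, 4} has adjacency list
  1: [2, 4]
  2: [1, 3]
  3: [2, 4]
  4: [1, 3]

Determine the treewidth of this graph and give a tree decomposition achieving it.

Every bag has size at most 3, so the width is 3 − 1 = 2 and tw(G) ≤ 2. The edges 2–3–4–1–2 form a cycle, so G is not a tree and its treewidth is at least 2. The upper and lower bounds meet at 2, so that is the treewidth.

Treewidth 2.
One optimal decomposition is:
Bags: B1 = {2, 3, 4}  B2 = {1, 2, 4}
Tree: B1–B2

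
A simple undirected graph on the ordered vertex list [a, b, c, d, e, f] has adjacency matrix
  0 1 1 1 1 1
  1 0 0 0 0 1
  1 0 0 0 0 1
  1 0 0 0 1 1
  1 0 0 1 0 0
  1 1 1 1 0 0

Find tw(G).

A width-2 tree decomposition is:
Bags: B1 = {a, d, f}  B2 = {a, b, f}  B3 = {a, c, f}  B4 = {a, d, e}
Tree: B1–B2, B2–B3, B1–B4
Each bag holds 3 vertices, so the decomposition has width 2, which upper-bounds the treewidth. For the lower bound, the 3 vertices {a, d, e} are pairwise adjacent, and any tree decomposition puts a clique entirely inside one bag — forcing width ≥ 2. Combining the bounds, tw(G) = 2.

2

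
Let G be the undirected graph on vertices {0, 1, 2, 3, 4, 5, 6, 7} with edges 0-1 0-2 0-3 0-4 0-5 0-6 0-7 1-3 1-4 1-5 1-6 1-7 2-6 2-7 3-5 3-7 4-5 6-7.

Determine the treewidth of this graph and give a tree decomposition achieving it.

Treewidth 3.
One such decomposition:
Bags: B1 = {0, 1, 4, 5}  B2 = {0, 1, 3, 5}  B3 = {0, 1, 3, 7}  B4 = {0, 1, 6, 7}  B5 = {0, 2, 6, 7}
Tree: B1–B2, B2–B3, B3–B4, B4–B5

Each bag holds 4 vertices, so the decomposition has width 3, which upper-bounds the treewidth. On the other hand G contains the 4-clique {0, 1, 3, 5}. A clique must lie in a single bag of any decomposition, so no decomposition can have width below 3. Therefore the treewidth is 3.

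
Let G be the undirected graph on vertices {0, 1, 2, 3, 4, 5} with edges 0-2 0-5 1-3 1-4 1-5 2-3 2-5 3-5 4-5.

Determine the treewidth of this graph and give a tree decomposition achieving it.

Treewidth 2.
Bags: B1 = {1, 3, 5}  B2 = {2, 3, 5}  B3 = {0, 2, 5}  B4 = {1, 4, 5}
Tree: B1–B2, B2–B3, B1–B4

Every bag has size at most 3, so the width is 3 − 1 = 2 and tw(G) ≤ 2. Conversely, {0, 2, 5} is a clique of size 3, and the vertices of any clique must share a bag in every tree decomposition; so some bag has ≥ 3 vertices and tw(G) ≥ 2. Hence tw(G) = 2 exactly.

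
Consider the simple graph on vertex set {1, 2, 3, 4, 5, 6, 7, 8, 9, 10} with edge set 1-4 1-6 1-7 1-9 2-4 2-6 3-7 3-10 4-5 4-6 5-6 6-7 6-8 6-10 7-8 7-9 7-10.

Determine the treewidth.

2

A width-2 tree decomposition is:
Bags: B1 = {3, 7, 10}  B2 = {6, 7, 10}  B3 = {1, 6, 7}  B4 = {1, 4, 6}  B5 = {4, 5, 6}  B6 = {6, 7, 8}  B7 = {2, 4, 6}  B8 = {1, 7, 9}
Tree: B1–B2, B2–B3, B3–B4, B4–B5, B3–B6, B5–B7, B3–B8
The largest bag has 3 vertices, giving width 2; this decomposition certifies tw(G) ≤ 2. On the other hand G contains the 3-clique {1, 7, 9}. A clique must lie in a single bag of any decomposition, so no decomposition can have width below 2. The upper and lower bounds meet at 2, so that is the treewidth.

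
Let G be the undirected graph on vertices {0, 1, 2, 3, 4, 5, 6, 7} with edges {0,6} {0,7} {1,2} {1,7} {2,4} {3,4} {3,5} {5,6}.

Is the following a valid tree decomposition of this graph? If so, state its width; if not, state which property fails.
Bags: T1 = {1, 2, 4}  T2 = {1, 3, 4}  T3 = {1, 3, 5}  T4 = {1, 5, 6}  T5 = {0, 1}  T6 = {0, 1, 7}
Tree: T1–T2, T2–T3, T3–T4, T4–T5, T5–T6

A tree decomposition must satisfy three properties: every vertex lies in some bag; for every edge, both endpoints lie together in some bag; and for every vertex, the bags containing it form a connected subtree. Here edge (6,0) lies in no bag, so the decomposition is invalid.

No — edge (6,0) lies in no bag.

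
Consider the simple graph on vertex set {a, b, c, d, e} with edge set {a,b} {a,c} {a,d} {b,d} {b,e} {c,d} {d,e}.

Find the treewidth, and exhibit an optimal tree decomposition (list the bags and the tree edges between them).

Treewidth 2.
One such decomposition:
Bags: B1 = {a, b, d}  B2 = {a, c, d}  B3 = {b, d, e}
Tree: B1–B2, B1–B3

Every bag has size at most 3, so the width is 3 − 1 = 2 and tw(G) ≤ 2. Conversely, {b, d, e} is a clique of size 3, and the vertices of any clique must share a bag in every tree decomposition; so some bag has ≥ 3 vertices and tw(G) ≥ 2. Hence tw(G) = 2 exactly.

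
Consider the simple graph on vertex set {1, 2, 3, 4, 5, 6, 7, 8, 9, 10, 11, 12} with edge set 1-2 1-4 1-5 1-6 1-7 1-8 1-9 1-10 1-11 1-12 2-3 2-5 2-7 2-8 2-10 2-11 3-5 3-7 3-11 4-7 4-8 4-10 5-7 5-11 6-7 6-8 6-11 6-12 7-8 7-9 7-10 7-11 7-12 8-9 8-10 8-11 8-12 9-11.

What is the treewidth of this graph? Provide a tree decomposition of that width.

The largest bag has 5 vertices, giving width 4; this decomposition certifies tw(G) ≤ 4. For the lower bound, the 5 vertices {1, 2, 7, 8, 10} are pairwise adjacent, and any tree decomposition puts a clique entirely inside one bag — forcing width ≥ 4. Therefore the treewidth is 4.

Treewidth 4.
Bags: B1 = {1, 2, 7, 8, 10}  B2 = {1, 4, 7, 8, 10}  B3 = {1, 2, 7, 8, 11}  B4 = {1, 2, 5, 7, 11}  B5 = {1, 7, 8, 9, 11}  B6 = {1, 6, 7, 8, 11}  B7 = {1, 6, 7, 8, 12}  B8 = {2, 3, 5, 7, 11}
Tree: B1–B2, B1–B3, B3–B4, B3–B5, B5–B6, B6–B7, B4–B8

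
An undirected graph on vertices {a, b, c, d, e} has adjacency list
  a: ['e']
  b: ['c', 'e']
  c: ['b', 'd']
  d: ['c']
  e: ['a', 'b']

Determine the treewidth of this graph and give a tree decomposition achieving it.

Treewidth 1.
One such decomposition:
Bags: B1 = {c, d}  B2 = {b, c}  B3 = {b, e}  B4 = {a, e}
Tree: B1–B2, B2–B3, B3–B4

Every bag has size at most 2, so the width is 2 − 1 = 1 and tw(G) ≤ 1. Since G has at least one edge (e.g. d–c), it is not an edgeless graph, so tw(G) ≥ 1. Combining the bounds, tw(G) = 1.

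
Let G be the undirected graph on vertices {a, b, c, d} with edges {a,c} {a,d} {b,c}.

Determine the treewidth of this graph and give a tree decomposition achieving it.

The largest bag has 2 vertices, giving width 1; this decomposition certifies tw(G) ≤ 1. Any graph with an edge has treewidth ≥ 1, and G has the edge b–c. The upper and lower bounds meet at 1, so that is the treewidth.

Treewidth 1.
One optimal decomposition is:
Bags: B1 = {b, c}  B2 = {a, c}  B3 = {a, d}
Tree: B1–B2, B2–B3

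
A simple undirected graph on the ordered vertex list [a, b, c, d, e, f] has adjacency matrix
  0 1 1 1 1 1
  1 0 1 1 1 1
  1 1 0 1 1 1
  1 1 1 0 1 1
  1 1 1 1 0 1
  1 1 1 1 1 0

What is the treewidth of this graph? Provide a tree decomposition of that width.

Treewidth 5.
One such decomposition:
Bags: B1 = {a, b, c, d, e, f}
Tree: (single bag)

A single bag containing all 6 vertices is trivially a valid decomposition of width 5. On the other hand G contains the 6-clique {a, b, c, d, e, f}. A clique must lie in a single bag of any decomposition, so no decomposition can have width below 5. Therefore the treewidth is 5.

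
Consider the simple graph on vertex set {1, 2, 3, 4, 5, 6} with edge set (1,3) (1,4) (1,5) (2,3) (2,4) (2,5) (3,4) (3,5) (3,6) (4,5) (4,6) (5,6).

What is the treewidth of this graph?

A width-3 tree decomposition is:
Bags: B1 = {1, 3, 4, 5}  B2 = {2, 3, 4, 5}  B3 = {3, 4, 5, 6}
Tree: B1–B2, B2–B3
Each bag holds 4 vertices, so the decomposition has width 3, which upper-bounds the treewidth. On the other hand G contains the 4-clique {1, 3, 4, 5}. A clique must lie in a single bag of any decomposition, so no decomposition can have width below 3. Hence tw(G) = 3 exactly.

3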